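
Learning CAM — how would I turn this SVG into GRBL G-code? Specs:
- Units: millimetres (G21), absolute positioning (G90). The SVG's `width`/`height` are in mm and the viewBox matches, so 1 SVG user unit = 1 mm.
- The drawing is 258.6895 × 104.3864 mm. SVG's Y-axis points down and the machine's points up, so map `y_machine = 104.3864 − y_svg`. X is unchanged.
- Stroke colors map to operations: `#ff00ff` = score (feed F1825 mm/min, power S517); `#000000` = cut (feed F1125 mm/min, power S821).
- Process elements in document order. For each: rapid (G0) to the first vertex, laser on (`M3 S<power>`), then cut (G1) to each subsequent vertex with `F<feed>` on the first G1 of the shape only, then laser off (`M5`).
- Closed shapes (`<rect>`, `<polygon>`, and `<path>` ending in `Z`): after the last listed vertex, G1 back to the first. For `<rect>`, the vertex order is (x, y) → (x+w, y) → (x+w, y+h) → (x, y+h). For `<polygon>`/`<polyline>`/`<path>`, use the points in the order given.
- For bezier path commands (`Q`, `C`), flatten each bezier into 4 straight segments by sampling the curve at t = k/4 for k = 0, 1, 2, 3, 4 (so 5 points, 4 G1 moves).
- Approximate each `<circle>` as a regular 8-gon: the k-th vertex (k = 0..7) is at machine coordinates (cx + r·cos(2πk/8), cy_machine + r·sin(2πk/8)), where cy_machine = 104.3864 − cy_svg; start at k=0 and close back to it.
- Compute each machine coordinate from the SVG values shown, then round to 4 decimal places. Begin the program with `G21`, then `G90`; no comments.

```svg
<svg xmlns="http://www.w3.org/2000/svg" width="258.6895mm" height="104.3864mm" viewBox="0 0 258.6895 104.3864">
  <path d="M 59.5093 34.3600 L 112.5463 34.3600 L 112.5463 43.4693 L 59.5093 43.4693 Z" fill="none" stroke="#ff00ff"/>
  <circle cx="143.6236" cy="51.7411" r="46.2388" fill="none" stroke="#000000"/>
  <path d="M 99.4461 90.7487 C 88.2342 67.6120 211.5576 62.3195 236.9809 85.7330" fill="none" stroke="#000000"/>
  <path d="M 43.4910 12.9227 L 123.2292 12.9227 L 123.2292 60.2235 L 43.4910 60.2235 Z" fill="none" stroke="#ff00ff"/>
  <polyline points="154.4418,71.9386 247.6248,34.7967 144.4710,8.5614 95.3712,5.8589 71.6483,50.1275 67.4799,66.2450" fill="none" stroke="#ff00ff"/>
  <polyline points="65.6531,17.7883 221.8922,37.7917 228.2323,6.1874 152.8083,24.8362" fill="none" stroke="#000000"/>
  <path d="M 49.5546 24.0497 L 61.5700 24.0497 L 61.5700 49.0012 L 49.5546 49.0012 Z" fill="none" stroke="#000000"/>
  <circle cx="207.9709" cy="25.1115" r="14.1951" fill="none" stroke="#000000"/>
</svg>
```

1 u = 1 mm; y_m = 104.3864 − y.

[1] `<path>` rectangle, #ff00ff→score S517 F1825: (59.5093,70.0264) → (112.5463,70.0264) → (112.5463,60.9171) → (59.5093,60.9171) → (59.5093,70.0264) (closed)

[2] `<circle>` circle, #000000→cut S821 F1125: (189.8624,52.6453) → (176.3194,85.3411) → (143.6236,98.8841) → (110.9278,85.3411) → (97.3848,52.6453) → (110.9278,19.9495) → (143.6236,6.4065) → (176.3194,19.9495) → (189.8624,52.6453) (closed)

[3] `<path>` cubic bezier, #000000→cut S821 F1125: (99.4461,13.6377) → (112.6307,27.4747) → (154.4753,33.6019) → (203.1890,31.0009) → (236.9809,18.6534)

[4] `<path>` rectangle, #ff00ff→score S517 F1825: (43.4910,91.4637) → (123.2292,91.4637) → (123.2292,44.1629) → (43.4910,44.1629) → (43.4910,91.4637) (closed)

[5] `<polyline>` open polyline, #ff00ff→score S517 F1825: (154.4418,32.4478) → (247.6248,69.5897) → (144.4710,95.8250) → (95.3712,98.5275) → (71.6483,54.2589) → (67.4799,38.1414)

[6] `<polyline>` open polyline, #000000→cut S821 F1125: (65.6531,86.5981) → (221.8922,66.5947) → (228.2323,98.1990) → (152.8083,79.5502)

[7] `<path>` rectangle, #000000→cut S821 F1125: (49.5546,80.3367) → (61.5700,80.3367) → (61.5700,55.3852) → (49.5546,55.3852) → (49.5546,80.3367) (closed)

[8] `<circle>` circle, #000000→cut S821 F1125: (222.1660,79.2749) → (218.0084,89.3124) → (207.9709,93.4700) → (197.9334,89.3124) → (193.7758,79.2749) → (197.9334,69.2374) → (207.9709,65.0798) → (218.0084,69.2374) → (222.1660,79.2749) (closed)

G21
G90
G0 X59.5093 Y70.0264
M3 S517
G1 X112.5463 Y70.0264 F1825
G1 X112.5463 Y60.9171
G1 X59.5093 Y60.9171
G1 X59.5093 Y70.0264
M5
G0 X189.8624 Y52.6453
M3 S821
G1 X176.3194 Y85.3411 F1125
G1 X143.6236 Y98.8841
G1 X110.9278 Y85.3411
G1 X97.3848 Y52.6453
G1 X110.9278 Y19.9495
G1 X143.6236 Y6.4065
G1 X176.3194 Y19.9495
G1 X189.8624 Y52.6453
M5
G0 X99.4461 Y13.6377
M3 S821
G1 X112.6307 Y27.4747 F1125
G1 X154.4753 Y33.6019
G1 X203.1890 Y31.0009
G1 X236.9809 Y18.6534
M5
G0 X43.4910 Y91.4637
M3 S517
G1 X123.2292 Y91.4637 F1825
G1 X123.2292 Y44.1629
G1 X43.4910 Y44.1629
G1 X43.4910 Y91.4637
M5
G0 X154.4418 Y32.4478
M3 S517
G1 X247.6248 Y69.5897 F1825
G1 X144.4710 Y95.8250
G1 X95.3712 Y98.5275
G1 X71.6483 Y54.2589
G1 X67.4799 Y38.1414
M5
G0 X65.6531 Y86.5981
M3 S821
G1 X221.8922 Y66.5947 F1125
G1 X228.2323 Y98.1990
G1 X152.8083 Y79.5502
M5
G0 X49.5546 Y80.3367
M3 S821
G1 X61.5700 Y80.3367 F1125
G1 X61.5700 Y55.3852
G1 X49.5546 Y55.3852
G1 X49.5546 Y80.3367
M5
G0 X222.1660 Y79.2749
M3 S821
G1 X218.0084 Y89.3124 F1125
G1 X207.9709 Y93.4700
G1 X197.9334 Y89.3124
G1 X193.7758 Y79.2749
G1 X197.9334 Y69.2374
G1 X207.9709 Y65.0798
G1 X218.0084 Y69.2374
G1 X222.1660 Y79.2749
M5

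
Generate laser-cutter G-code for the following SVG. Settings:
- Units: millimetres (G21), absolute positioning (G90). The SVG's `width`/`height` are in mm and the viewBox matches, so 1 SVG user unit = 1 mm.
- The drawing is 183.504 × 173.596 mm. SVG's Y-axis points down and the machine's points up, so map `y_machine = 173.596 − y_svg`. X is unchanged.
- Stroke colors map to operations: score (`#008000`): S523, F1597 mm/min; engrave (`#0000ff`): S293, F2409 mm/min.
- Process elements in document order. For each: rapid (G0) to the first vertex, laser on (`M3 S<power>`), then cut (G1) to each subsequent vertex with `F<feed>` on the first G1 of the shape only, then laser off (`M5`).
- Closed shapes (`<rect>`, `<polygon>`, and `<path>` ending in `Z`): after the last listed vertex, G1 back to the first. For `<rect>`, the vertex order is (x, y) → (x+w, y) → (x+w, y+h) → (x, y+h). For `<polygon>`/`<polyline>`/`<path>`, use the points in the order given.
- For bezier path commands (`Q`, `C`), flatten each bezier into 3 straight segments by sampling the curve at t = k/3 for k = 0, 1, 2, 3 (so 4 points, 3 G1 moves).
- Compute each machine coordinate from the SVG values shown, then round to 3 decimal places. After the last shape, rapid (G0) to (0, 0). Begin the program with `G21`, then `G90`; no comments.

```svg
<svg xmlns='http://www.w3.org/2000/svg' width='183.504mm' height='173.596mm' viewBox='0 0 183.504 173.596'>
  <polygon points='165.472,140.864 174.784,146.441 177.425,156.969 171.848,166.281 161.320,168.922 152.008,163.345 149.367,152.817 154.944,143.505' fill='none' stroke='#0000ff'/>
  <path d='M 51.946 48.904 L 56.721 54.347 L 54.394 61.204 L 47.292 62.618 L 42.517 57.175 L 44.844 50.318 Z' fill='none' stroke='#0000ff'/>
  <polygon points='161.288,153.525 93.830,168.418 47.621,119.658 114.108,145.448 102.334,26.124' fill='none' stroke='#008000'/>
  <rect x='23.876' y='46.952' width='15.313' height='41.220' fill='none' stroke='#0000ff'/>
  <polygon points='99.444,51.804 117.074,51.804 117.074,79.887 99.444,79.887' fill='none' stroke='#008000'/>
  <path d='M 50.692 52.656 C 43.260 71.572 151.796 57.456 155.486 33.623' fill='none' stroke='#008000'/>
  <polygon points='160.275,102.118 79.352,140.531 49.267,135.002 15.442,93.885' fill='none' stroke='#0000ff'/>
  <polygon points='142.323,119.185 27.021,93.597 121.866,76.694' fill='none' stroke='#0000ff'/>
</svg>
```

G21
G90
G0 X165.472 Y32.732
M3 S293
G1 X174.784 Y27.155 F2409
G1 X177.425 Y16.627
G1 X171.848 Y7.315
G1 X161.320 Y4.674
G1 X152.008 Y10.251
G1 X149.367 Y20.779
G1 X154.944 Y30.091
G1 X165.472 Y32.732
M5
G0 X51.946 Y124.692
M3 S293
G1 X56.721 Y119.249 F2409
G1 X54.394 Y112.392
G1 X47.292 Y110.978
G1 X42.517 Y116.421
G1 X44.844 Y123.278
G1 X51.946 Y124.692
M5
G0 X161.288 Y20.071
M3 S523
G1 X93.830 Y5.178 F1597
G1 X47.621 Y53.938
G1 X114.108 Y28.148
G1 X102.334 Y147.472
G1 X161.288 Y20.071
M5
G0 X23.876 Y126.644
M3 S293
G1 X39.189 Y126.644 F2409
G1 X39.189 Y85.424
G1 X23.876 Y85.424
G1 X23.876 Y126.644
M5
G0 X99.444 Y121.792
M3 S523
G1 X117.074 Y121.792 F1597
G1 X117.074 Y93.709
G1 X99.444 Y93.709
G1 X99.444 Y121.792
M5
G0 X50.692 Y120.940
M3 S523
G1 X73.738 Y112.171 F1597
G1 X125.026 Y120.243
G1 X155.486 Y139.973
M5
G0 X160.275 Y71.478
M3 S293
G1 X79.352 Y33.065 F2409
G1 X49.267 Y38.594
G1 X15.442 Y79.711
G1 X160.275 Y71.478
M5
G0 X142.323 Y54.411
M3 S293
G1 X27.021 Y79.999 F2409
G1 X121.866 Y96.902
G1 X142.323 Y54.411
M5
G0 X0.000 Y0.000

1 u = 1 mm; y_m = 173.596 − y.

[1] `<polygon>` regular polygon, #0000ff→engrave S293 F2409: (165.472,32.732) → (174.784,27.155) → (177.425,16.627) → (171.848,7.315) → (161.320,4.674) → (152.008,10.251) → (149.367,20.779) → (154.944,30.091) → (165.472,32.732) (closed)

[2] `<path>` regular polygon, #0000ff→engrave S293 F2409: (51.946,124.692) → (56.721,119.249) → (54.394,112.392) → (47.292,110.978) → (42.517,116.421) → (44.844,123.278) → (51.946,124.692) (closed)

[3] `<polygon>` closed polygon, #008000→score S523 F1597: (161.288,20.071) → (93.830,5.178) → (47.621,53.938) → (114.108,28.148) → (102.334,147.472) → (161.288,20.071) (closed)

[4] `<rect>` rectangle, #0000ff→engrave S293 F2409: (23.876,126.644) → (39.189,126.644) → (39.189,85.424) → (23.876,85.424) → (23.876,126.644) (closed)

[5] `<polygon>` rectangle, #008000→score S523 F1597: (99.444,121.792) → (117.074,121.792) → (117.074,93.709) → (99.444,93.709) → (99.444,121.792) (closed)

[6] `<path>` cubic bezier, #008000→score S523 F1597: (50.692,120.940) → (73.738,112.171) → (125.026,120.243) → (155.486,139.973)

[7] `<polygon>` closed polygon, #0000ff→engrave S293 F2409: (160.275,71.478) → (79.352,33.065) → (49.267,38.594) → (15.442,79.711) → (160.275,71.478) (closed)

[8] `<polygon>` closed polygon, #0000ff→engrave S293 F2409: (142.323,54.411) → (27.021,79.999) → (121.866,96.902) → (142.323,54.411) (closed)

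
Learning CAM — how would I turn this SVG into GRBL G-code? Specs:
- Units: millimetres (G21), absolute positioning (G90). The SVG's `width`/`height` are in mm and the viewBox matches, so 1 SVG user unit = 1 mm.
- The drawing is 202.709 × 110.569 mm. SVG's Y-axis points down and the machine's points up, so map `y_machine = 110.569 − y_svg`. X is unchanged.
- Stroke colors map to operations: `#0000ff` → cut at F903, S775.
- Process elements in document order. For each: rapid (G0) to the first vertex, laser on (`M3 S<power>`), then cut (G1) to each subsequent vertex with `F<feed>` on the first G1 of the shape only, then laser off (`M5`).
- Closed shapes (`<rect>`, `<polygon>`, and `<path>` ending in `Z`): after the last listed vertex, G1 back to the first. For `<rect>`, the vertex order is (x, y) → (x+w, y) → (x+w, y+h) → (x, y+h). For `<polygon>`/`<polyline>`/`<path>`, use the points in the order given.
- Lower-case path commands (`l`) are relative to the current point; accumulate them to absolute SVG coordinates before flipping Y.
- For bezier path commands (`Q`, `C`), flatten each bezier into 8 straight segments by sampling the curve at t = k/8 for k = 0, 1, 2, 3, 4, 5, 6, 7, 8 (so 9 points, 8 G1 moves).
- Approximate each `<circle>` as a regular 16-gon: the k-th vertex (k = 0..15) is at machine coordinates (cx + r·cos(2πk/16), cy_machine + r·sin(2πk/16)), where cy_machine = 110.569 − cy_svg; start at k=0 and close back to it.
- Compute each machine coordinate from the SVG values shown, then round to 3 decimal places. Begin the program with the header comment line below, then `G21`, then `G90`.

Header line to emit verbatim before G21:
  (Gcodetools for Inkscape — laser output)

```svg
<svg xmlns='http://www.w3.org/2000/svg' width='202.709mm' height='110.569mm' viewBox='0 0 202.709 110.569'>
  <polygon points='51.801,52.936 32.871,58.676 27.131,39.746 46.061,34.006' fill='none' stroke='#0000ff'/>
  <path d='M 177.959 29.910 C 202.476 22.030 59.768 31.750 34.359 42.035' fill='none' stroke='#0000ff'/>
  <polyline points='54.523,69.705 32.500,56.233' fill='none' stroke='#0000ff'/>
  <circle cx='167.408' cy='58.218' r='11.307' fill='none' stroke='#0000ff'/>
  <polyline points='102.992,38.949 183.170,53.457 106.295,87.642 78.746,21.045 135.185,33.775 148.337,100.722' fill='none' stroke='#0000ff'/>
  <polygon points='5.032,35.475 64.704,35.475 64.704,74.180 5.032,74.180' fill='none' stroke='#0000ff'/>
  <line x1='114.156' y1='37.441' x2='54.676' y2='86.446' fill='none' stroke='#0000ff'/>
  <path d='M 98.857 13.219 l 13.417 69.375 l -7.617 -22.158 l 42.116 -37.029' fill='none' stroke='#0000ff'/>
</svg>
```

(Gcodetools for Inkscape — laser output)
G21
G90
G0 X51.801 Y57.633
M3 S775
G1 X32.871 Y51.893 F903
G1 X27.131 Y70.823
G1 X46.061 Y76.563
G1 X51.801 Y57.633
M5
G0 X177.959 Y80.659
M3 S775
G1 X179.870 Y82.822 F903
G1 X169.438 Y83.535
G1 X149.997 Y82.997
G1 X124.881 Y81.408
G1 X97.425 Y78.968
G1 X70.964 Y75.876
G1 X48.830 Y72.331
G1 X34.359 Y68.534
M5
G0 X54.523 Y40.864
M3 S775
G1 X32.500 Y54.336 F903
M5
G0 X178.715 Y52.351
M3 S775
G1 X177.854 Y56.678 F903
G1 X175.403 Y60.346
G1 X171.735 Y62.797
G1 X167.408 Y63.658
G1 X163.081 Y62.797
G1 X159.413 Y60.346
G1 X156.962 Y56.678
G1 X156.101 Y52.351
G1 X156.962 Y48.024
G1 X159.413 Y44.356
G1 X163.081 Y41.905
G1 X167.408 Y41.044
G1 X171.735 Y41.905
G1 X175.403 Y44.356
G1 X177.854 Y48.024
G1 X178.715 Y52.351
M5
G0 X102.992 Y71.620
M3 S775
G1 X183.170 Y57.112 F903
G1 X106.295 Y22.927
G1 X78.746 Y89.524
G1 X135.185 Y76.794
G1 X148.337 Y9.847
M5
G0 X5.032 Y75.094
M3 S775
G1 X64.704 Y75.094 F903
G1 X64.704 Y36.389
G1 X5.032 Y36.389
G1 X5.032 Y75.094
M5
G0 X114.156 Y73.128
M3 S775
G1 X54.676 Y24.123 F903
M5
G0 X98.857 Y97.350
M3 S775
G1 X112.274 Y27.975 F903
G1 X104.657 Y50.133
G1 X146.773 Y87.162
M5

viewBox `0 0 202.709 110.569` with mm width/height → 1 unit = 1 mm. Flip: y_m = 110.569 − y_svg.

**Shape 1** — `<polygon>` regular polygon, stroke `#0000ff` → cut (S775, F903). Machine vertices: (51.801,57.633) → (32.871,51.893) → (27.131,70.823) → (46.061,76.563) → (51.801,57.633). Closed: final G1 returns to the first vertex.

**Shape 2** — `<path>` cubic bezier, stroke `#0000ff` → cut (S775, F903). Control points (SVG): P0=(177.959,29.910), P1=(202.476,22.030), P2=(59.768,31.750), P3=(34.359,42.035); sampled at t=k/8. Machine vertices: (177.959,80.659) → (179.870,82.822) → (169.438,83.535) → (149.997,82.997) → (124.881,81.408) → (97.425,78.968) → (70.964,75.876) → (48.830,72.331) → (34.359,68.534). Open path.

**Shape 3** — `<polyline>` line segment, stroke `#0000ff` → cut (S775, F903). Machine vertices: (54.523,40.864) → (32.500,54.336). Open path.

**Shape 4** — `<circle>` circle, stroke `#0000ff` → cut (S775, F903). Machine vertices: (178.715,52.351) → (177.854,56.678) → (175.403,60.346) → (171.735,62.797) → (167.408,63.658) → (163.081,62.797) → (159.413,60.346) → (156.962,56.678) → (156.101,52.351) → (156.962,48.024) → (159.413,44.356) → (163.081,41.905) → (167.408,41.044) → (171.735,41.905) → (175.403,44.356) → (177.854,48.024) → (178.715,52.351). Closed: final G1 returns to the first vertex.

**Shape 5** — `<polyline>` open polyline, stroke `#0000ff` → cut (S775, F903). Machine vertices: (102.992,71.620) → (183.170,57.112) → (106.295,22.927) → (78.746,89.524) → (135.185,76.794) → (148.337,9.847). Open path.

**Shape 6** — `<polygon>` rectangle, stroke `#0000ff` → cut (S775, F903). Machine vertices: (5.032,75.094) → (64.704,75.094) → (64.704,36.389) → (5.032,36.389) → (5.032,75.094). Closed: final G1 returns to the first vertex.

**Shape 7** — `<line>` line segment, stroke `#0000ff` → cut (S775, F903). Machine vertices: (114.156,73.128) → (54.676,24.123). Open path.

**Shape 8** — `<path>` open polyline, stroke `#0000ff` → cut (S775, F903). Machine vertices: (98.857,97.350) → (112.274,27.975) → (104.657,50.133) → (146.773,87.162). Open path.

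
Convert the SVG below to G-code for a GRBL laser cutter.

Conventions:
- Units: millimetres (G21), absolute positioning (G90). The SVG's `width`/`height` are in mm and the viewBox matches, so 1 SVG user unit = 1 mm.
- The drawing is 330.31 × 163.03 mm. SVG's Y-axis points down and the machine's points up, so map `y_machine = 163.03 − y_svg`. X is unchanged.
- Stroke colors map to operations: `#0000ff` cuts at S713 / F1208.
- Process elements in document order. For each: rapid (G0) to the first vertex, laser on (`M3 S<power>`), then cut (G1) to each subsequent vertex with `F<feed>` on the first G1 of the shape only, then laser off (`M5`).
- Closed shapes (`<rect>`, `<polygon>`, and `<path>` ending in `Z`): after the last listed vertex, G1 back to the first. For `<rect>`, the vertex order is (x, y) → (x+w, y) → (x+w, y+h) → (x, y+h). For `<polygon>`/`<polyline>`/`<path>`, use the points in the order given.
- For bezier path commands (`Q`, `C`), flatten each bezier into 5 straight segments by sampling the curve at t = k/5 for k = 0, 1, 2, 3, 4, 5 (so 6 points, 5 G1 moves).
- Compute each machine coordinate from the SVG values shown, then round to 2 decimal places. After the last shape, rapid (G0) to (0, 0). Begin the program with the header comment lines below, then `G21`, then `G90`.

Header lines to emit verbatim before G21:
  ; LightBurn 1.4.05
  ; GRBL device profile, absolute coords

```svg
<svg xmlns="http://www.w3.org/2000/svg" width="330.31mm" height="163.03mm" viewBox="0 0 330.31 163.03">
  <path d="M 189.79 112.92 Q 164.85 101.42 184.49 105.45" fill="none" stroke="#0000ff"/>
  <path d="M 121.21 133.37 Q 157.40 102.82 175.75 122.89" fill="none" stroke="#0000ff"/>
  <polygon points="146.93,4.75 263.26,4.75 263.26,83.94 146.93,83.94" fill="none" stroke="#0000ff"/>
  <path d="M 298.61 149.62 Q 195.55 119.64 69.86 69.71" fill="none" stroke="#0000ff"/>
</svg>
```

1 u = 1 mm; y_m = 163.03 − y.

[1] `<path>` quadratic bezier, #0000ff→cut S713 F1208: (189.79,50.11) → (181.60,54.09) → (176.97,56.83) → (175.91,58.32) → (178.42,58.57) → (184.49,57.58)

[2] `<path>` quadratic bezier, #0000ff→cut S713 F1208: (121.21,29.66) → (134.97,39.86) → (147.31,46.00) → (158.22,48.10) → (167.70,46.14) → (175.75,40.14)

[3] `<polygon>` rectangle, #0000ff→cut S713 F1208: (146.93,158.28) → (263.26,158.28) → (263.26,79.09) → (146.93,79.09) → (146.93,158.28) (closed)

[4] `<path>` quadratic bezier, #0000ff→cut S713 F1208: (298.61,13.41) → (256.48,26.20) → (212.54,40.59) → (166.79,56.57) → (119.23,74.15) → (69.86,93.32)

; LightBurn 1.4.05
; GRBL device profile, absolute coords
G21
G90
G0 X189.79 Y50.11
M3 S713
G1 X181.60 Y54.09 F1208
G1 X176.97 Y56.83
G1 X175.91 Y58.32
G1 X178.42 Y58.57
G1 X184.49 Y57.58
M5
G0 X121.21 Y29.66
M3 S713
G1 X134.97 Y39.86 F1208
G1 X147.31 Y46.00
G1 X158.22 Y48.10
G1 X167.70 Y46.14
G1 X175.75 Y40.14
M5
G0 X146.93 Y158.28
M3 S713
G1 X263.26 Y158.28 F1208
G1 X263.26 Y79.09
G1 X146.93 Y79.09
G1 X146.93 Y158.28
M5
G0 X298.61 Y13.41
M3 S713
G1 X256.48 Y26.20 F1208
G1 X212.54 Y40.59
G1 X166.79 Y56.57
G1 X119.23 Y74.15
G1 X69.86 Y93.32
M5
G0 X0.00 Y0.00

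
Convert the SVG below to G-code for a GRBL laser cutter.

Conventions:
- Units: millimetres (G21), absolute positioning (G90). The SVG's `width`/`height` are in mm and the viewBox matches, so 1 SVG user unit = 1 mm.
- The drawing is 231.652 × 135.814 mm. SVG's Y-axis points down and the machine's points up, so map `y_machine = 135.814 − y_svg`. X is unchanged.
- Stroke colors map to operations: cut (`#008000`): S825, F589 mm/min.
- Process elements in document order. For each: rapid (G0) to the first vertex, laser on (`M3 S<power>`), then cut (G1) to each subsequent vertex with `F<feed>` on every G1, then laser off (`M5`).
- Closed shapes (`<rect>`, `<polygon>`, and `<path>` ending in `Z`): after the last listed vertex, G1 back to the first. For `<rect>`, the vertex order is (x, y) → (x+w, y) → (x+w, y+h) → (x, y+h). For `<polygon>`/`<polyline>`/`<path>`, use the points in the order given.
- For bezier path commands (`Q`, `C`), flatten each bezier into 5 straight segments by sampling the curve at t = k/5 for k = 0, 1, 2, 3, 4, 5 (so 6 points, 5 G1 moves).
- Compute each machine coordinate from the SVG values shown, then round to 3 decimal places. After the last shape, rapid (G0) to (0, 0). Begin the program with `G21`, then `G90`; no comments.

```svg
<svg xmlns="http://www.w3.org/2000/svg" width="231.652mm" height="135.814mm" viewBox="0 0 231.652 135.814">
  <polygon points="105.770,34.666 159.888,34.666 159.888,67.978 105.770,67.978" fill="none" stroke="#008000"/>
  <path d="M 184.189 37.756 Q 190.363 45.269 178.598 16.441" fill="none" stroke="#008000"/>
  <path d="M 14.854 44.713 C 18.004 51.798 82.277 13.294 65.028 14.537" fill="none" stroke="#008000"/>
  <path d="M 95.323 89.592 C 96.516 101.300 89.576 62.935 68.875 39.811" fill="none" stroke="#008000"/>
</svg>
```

G21
G90
G0 X105.770 Y101.148
M3 S825
G1 X159.888 Y101.148 F589
G1 X159.888 Y67.836 F589
G1 X105.770 Y67.836 F589
G1 X105.770 Y101.148 F589
M5
G0 X184.189 Y98.058
M3 S825
G1 X185.941 Y96.506 F589
G1 X186.258 Y97.862 F589
G1 X185.140 Y102.125 F589
G1 X182.586 Y109.295 F589
G1 X178.598 Y119.373 F589
M5
G0 X14.854 Y91.101
M3 S825
G1 X22.938 Y91.638 F589
G1 X38.844 Y99.020 F589
G1 X55.726 Y109.152 F589
G1 X66.736 Y117.936 F589
G1 X65.028 Y121.277 F589
M5
G0 X95.323 Y46.222
M3 S825
G1 X95.018 Y44.683 F589
G1 X92.491 Y52.027 F589
G1 X87.471 Y65.119 F589
G1 X79.689 Y80.822 F589
G1 X68.875 Y96.003 F589
M5
G0 X0.000 Y0.000

viewBox `0 0 231.652 135.814` with mm width/height → 1 unit = 1 mm. Flip: y_m = 135.814 − y_svg.

**Shape 1** — `<polygon>` rectangle, stroke `#008000` → cut (S825, F589). Machine vertices: (105.770,101.148) → (159.888,101.148) → (159.888,67.836) → (105.770,67.836) → (105.770,101.148). Closed: final G1 returns to the first vertex.

**Shape 2** — `<path>` quadratic bezier, stroke `#008000` → cut (S825, F589). Control points (SVG): P0=(184.189,37.756), P1=(190.363,45.269), P2=(178.598,16.441); sampled at t=k/5. Machine vertices: (184.189,98.058) → (185.941,96.506) → (186.258,97.862) → (185.140,102.125) → (182.586,109.295) → (178.598,119.373). Open path.

**Shape 3** — `<path>` cubic bezier, stroke `#008000` → cut (S825, F589). Control points (SVG): P0=(14.854,44.713), P1=(18.004,51.798), P2=(82.277,13.294), P3=(65.028,14.537); sampled at t=k/5. Machine vertices: (14.854,91.101) → (22.938,91.638) → (38.844,99.020) → (55.726,109.152) → (66.736,117.936) → (65.028,121.277). Open path.

**Shape 4** — `<path>` cubic bezier, stroke `#008000` → cut (S825, F589). Control points (SVG): P0=(95.323,89.592), P1=(96.516,101.300), P2=(89.576,62.935), P3=(68.875,39.811); sampled at t=k/5. Machine vertices: (95.323,46.222) → (95.018,44.683) → (92.491,52.027) → (87.471,65.119) → (79.689,80.822) → (68.875,96.003). Open path.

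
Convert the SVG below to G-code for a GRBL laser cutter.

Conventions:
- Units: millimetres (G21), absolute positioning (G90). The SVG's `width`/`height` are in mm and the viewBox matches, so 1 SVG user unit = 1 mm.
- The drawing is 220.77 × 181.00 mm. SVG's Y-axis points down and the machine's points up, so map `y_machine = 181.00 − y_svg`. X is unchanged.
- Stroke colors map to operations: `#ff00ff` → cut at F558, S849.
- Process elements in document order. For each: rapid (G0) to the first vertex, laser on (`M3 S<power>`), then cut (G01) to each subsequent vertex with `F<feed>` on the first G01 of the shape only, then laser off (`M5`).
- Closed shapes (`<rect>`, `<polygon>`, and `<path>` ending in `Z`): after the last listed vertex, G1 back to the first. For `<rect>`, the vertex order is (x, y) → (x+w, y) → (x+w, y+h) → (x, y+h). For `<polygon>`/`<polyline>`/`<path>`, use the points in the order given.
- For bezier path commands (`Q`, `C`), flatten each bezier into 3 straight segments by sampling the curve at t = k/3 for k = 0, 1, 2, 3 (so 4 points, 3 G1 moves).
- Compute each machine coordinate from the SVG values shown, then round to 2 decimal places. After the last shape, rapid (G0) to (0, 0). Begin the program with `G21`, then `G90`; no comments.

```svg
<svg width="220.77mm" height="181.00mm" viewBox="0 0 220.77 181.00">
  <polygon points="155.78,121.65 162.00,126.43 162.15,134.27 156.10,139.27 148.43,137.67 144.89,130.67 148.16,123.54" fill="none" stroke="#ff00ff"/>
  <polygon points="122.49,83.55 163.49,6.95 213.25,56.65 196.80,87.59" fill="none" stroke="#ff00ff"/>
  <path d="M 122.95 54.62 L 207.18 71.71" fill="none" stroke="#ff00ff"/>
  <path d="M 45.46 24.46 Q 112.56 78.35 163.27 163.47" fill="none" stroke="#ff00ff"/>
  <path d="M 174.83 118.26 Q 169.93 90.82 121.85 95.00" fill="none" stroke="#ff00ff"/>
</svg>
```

G21
G90
G0 X155.78 Y59.35
M3 S849
G01 X162.00 Y54.57 F558
G01 X162.15 Y46.73
G01 X156.10 Y41.73
G01 X148.43 Y43.33
G01 X144.89 Y50.33
G01 X148.16 Y57.46
G01 X155.78 Y59.35
M5
G0 X122.49 Y97.45
M3 S849
G01 X163.49 Y174.05 F558
G01 X213.25 Y124.35
G01 X196.80 Y93.41
G01 X122.49 Y97.45
M5
G0 X122.95 Y126.38
M3 S849
G01 X207.18 Y109.29 F558
M5
G0 X45.46 Y156.54
M3 S849
G01 X88.37 Y117.14 F558
G01 X127.64 Y70.81
G01 X163.27 Y17.53
M5
G0 X174.83 Y62.74
M3 S849
G01 X166.77 Y77.52 F558
G01 X149.11 Y85.27
G01 X121.85 Y86.00
M5
G0 X0.00 Y0.00

viewBox `0 0 220.77 181.00` with mm width/height → 1 unit = 1 mm. Flip: y_m = 181.00 − y_svg.

**Shape 1** — `<polygon>` regular polygon, stroke `#ff00ff` → cut (S849, F558). Machine vertices: (155.78,59.35) → (162.00,54.57) → (162.15,46.73) → (156.10,41.73) → (148.43,43.33) → (144.89,50.33) → (148.16,57.46) → (155.78,59.35). Closed: final G1 returns to the first vertex.

**Shape 2** — `<polygon>` closed polygon, stroke `#ff00ff` → cut (S849, F558). Machine vertices: (122.49,97.45) → (163.49,174.05) → (213.25,124.35) → (196.80,93.41) → (122.49,97.45). Closed: final G1 returns to the first vertex.

**Shape 3** — `<path>` line segment, stroke `#ff00ff` → cut (S849, F558). Machine vertices: (122.95,126.38) → (207.18,109.29). Open path.

**Shape 4** — `<path>` quadratic bezier, stroke `#ff00ff` → cut (S849, F558). Control points (SVG): P0=(45.46,24.46), P1=(112.56,78.35), P2=(163.27,163.47); sampled at t=k/3. Machine vertices: (45.46,156.54) → (88.37,117.14) → (127.64,70.81) → (163.27,17.53). Open path.

**Shape 5** — `<path>` quadratic bezier, stroke `#ff00ff` → cut (S849, F558). Control points (SVG): P0=(174.83,118.26), P1=(169.93,90.82), P2=(121.85,95.00); sampled at t=k/3. Machine vertices: (174.83,62.74) → (166.77,77.52) → (149.11,85.27) → (121.85,86.00). Open path.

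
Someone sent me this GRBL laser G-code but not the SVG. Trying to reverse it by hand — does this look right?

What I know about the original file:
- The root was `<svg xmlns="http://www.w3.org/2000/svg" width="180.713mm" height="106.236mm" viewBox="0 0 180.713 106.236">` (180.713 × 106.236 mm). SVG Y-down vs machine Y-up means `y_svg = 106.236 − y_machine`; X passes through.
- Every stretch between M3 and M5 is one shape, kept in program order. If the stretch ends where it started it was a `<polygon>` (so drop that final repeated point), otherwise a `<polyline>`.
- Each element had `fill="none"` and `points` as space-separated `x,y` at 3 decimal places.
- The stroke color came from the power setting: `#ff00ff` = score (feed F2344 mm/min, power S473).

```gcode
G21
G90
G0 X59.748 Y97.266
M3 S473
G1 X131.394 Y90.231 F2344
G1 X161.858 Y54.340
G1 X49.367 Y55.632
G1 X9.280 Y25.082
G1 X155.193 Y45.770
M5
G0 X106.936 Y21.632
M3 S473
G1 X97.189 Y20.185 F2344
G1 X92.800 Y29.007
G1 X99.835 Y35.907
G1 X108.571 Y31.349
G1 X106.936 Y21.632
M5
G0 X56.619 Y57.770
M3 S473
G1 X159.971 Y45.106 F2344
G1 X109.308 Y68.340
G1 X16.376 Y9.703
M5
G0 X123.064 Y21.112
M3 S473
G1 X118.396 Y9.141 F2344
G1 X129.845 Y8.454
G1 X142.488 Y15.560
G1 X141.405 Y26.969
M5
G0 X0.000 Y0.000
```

Machine Y-up, SVG Y-down with viewBox height 106.236, so y_svg = 106.236 − y_machine; X carries over. Every run uses S473, so all elements get stroke `#ff00ff` (score).

Run 1: The run is open, so emit a `<polyline>` with points (Y-flipped): 59.748,8.970 131.394,16.005 161.858,51.896 49.367,50.604 9.280,81.154 155.193,60.466.

Run 2: The run returns to its start, so emit a `<polygon>` with points (Y-flipped): 106.936,84.604 97.189,86.051 92.800,77.229 99.835,70.329 108.571,74.887.

Run 3: The run is open, so emit a `<polyline>` with points (Y-flipped): 56.619,48.466 159.971,61.130 109.308,37.896 16.376,96.533.

Run 4: The run is open, so emit a `<polyline>` with points (Y-flipped): 123.064,85.124 118.396,97.095 129.845,97.782 142.488,90.676 141.405,79.267.

<svg xmlns="http://www.w3.org/2000/svg" width="180.713mm" height="106.236mm" viewBox="0 0 180.713 106.236">
  <polyline points="59.748,8.970 131.394,16.005 161.858,51.896 49.367,50.604 9.280,81.154 155.193,60.466" fill="none" stroke="#ff00ff"/>
  <polygon points="106.936,84.604 97.189,86.051 92.800,77.229 99.835,70.329 108.571,74.887" fill="none" stroke="#ff00ff"/>
  <polyline points="56.619,48.466 159.971,61.130 109.308,37.896 16.376,96.533" fill="none" stroke="#ff00ff"/>
  <polyline points="123.064,85.124 118.396,97.095 129.845,97.782 142.488,90.676 141.405,79.267" fill="none" stroke="#ff00ff"/>
</svg>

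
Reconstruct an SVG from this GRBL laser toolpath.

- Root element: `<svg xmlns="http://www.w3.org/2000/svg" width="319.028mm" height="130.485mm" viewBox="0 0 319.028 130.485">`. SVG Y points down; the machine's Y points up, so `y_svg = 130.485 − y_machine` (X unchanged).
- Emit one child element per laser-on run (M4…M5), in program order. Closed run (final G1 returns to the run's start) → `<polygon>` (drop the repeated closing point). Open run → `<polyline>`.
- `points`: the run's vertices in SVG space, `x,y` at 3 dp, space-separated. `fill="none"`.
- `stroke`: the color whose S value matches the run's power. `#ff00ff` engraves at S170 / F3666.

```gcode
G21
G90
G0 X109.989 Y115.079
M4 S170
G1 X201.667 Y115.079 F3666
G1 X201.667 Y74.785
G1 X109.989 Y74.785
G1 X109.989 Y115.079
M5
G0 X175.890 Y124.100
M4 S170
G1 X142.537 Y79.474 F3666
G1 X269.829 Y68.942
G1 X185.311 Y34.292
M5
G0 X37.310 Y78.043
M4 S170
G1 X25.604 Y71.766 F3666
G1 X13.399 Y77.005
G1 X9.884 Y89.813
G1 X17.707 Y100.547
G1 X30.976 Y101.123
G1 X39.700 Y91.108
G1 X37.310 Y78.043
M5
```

<svg xmlns="http://www.w3.org/2000/svg" width="319.028mm" height="130.485mm" viewBox="0 0 319.028 130.485">
  <polygon points="109.989,15.406 201.667,15.406 201.667,55.700 109.989,55.700" fill="none" stroke="#ff00ff"/>
  <polyline points="175.890,6.385 142.537,51.011 269.829,61.543 185.311,96.193" fill="none" stroke="#ff00ff"/>
  <polygon points="37.310,52.442 25.604,58.719 13.399,53.480 9.884,40.672 17.707,29.938 30.976,29.362 39.700,39.377" fill="none" stroke="#ff00ff"/>
</svg>

y_svg = 130.485 − y_m. Every run uses S170, so all elements get stroke `#ff00ff` (engrave).

[1] closed run; points: 109.989,15.406 201.667,15.406 201.667,55.700 109.989,55.700

[2] open run; points: 175.890,6.385 142.537,51.011 269.829,61.543 185.311,96.193

[3] closed run; points: 37.310,52.442 25.604,58.719 13.399,53.480 9.884,40.672 17.707,29.938 30.976,29.362 39.700,39.377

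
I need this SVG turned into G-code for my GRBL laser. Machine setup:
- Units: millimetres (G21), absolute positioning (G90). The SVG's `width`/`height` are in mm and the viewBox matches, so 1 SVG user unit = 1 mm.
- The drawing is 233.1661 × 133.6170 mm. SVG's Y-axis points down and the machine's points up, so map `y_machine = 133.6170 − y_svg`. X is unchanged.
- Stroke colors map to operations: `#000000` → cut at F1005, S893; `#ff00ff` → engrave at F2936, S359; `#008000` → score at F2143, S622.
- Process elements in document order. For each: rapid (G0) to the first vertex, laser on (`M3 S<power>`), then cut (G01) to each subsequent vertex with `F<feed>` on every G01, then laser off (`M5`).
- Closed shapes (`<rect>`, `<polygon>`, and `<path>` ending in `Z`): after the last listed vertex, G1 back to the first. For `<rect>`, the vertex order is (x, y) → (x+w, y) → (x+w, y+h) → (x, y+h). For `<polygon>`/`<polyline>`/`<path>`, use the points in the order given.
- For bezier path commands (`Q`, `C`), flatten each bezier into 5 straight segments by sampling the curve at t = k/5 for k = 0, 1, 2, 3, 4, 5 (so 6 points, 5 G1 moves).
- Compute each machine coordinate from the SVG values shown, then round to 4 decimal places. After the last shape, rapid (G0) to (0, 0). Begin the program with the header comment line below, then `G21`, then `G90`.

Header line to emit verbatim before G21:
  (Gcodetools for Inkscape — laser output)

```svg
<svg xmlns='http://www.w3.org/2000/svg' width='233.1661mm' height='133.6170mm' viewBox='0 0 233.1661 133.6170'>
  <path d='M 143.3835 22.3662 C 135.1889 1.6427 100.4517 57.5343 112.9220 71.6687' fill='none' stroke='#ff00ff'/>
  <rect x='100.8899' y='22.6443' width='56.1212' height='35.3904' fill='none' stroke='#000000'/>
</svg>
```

viewBox `0 0 233.1661 133.6170` with mm width/height → 1 unit = 1 mm. Flip: y_m = 133.6170 − y_svg.

**Shape 1** — `<path>` cubic bezier, stroke `#ff00ff` → engrave (S359, F2936). Control points (SVG): P0=(143.3835,22.3662), P1=(135.1889,1.6427), P2=(100.4517,57.5343), P3=(112.9220,71.6687); sampled at t=k/5. Machine vertices: (143.3835,111.2508) → (135.8716,115.4381) → (125.5295,106.9196) → (115.8972,91.3772) → (110.5147,74.4928) → (112.9220,61.9483). Open path.

**Shape 2** — `<rect>` rectangle, stroke `#000000` → cut (S893, F1005). Machine vertices: (100.8899,110.9727) → (157.0111,110.9727) → (157.0111,75.5823) → (100.8899,75.5823) → (100.8899,110.9727). Closed: final G1 returns to the first vertex.

(Gcodetools for Inkscape — laser output)
G21
G90
G0 X143.3835 Y111.2508
M3 S359
G01 X135.8716 Y115.4381 F2936
G01 X125.5295 Y106.9196 F2936
G01 X115.8972 Y91.3772 F2936
G01 X110.5147 Y74.4928 F2936
G01 X112.9220 Y61.9483 F2936
M5
G0 X100.8899 Y110.9727
M3 S893
G01 X157.0111 Y110.9727 F1005
G01 X157.0111 Y75.5823 F1005
G01 X100.8899 Y75.5823 F1005
G01 X100.8899 Y110.9727 F1005
M5
G0 X0.0000 Y0.0000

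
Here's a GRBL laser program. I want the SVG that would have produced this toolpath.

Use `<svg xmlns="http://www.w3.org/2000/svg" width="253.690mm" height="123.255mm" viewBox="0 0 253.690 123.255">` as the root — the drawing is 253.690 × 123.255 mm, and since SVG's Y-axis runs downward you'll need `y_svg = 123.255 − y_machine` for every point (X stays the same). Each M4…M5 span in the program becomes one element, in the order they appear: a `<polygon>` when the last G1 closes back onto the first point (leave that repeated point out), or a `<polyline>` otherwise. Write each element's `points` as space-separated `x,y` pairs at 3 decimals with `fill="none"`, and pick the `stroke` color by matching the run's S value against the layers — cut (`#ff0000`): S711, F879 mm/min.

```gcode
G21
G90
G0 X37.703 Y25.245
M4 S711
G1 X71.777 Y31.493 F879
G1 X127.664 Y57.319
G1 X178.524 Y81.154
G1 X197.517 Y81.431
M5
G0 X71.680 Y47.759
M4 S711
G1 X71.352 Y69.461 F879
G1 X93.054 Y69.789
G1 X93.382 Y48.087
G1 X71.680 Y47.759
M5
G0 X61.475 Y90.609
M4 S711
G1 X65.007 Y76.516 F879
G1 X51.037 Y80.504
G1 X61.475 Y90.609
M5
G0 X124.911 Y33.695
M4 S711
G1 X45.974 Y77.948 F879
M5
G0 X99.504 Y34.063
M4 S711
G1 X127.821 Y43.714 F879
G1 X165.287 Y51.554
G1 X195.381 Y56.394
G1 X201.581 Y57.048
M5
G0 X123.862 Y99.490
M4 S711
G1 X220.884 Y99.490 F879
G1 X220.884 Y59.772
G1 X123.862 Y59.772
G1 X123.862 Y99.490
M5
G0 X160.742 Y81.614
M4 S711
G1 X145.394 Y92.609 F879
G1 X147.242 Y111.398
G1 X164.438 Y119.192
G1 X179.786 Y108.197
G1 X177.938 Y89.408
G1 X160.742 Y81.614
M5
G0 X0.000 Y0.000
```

Each laser-on run becomes one SVG element. Flip Y back into SVG space with y_svg = 123.255 − y_machine. Every run uses S711, so all elements get stroke `#ff0000` (cut).

Run 1: The run is open, so emit a `<polyline>` with points (Y-flipped): 37.703,98.010 71.777,91.762 127.664,65.936 178.524,42.101 197.517,41.824.

Run 2: The run returns to its start, so emit a `<polygon>` with points (Y-flipped): 71.680,75.496 71.352,53.794 93.054,53.466 93.382,75.168.

Run 3: The run returns to its start, so emit a `<polygon>` with points (Y-flipped): 61.475,32.646 65.007,46.739 51.037,42.751.

Run 4: The run is open, so emit a `<polyline>` with points (Y-flipped): 124.911,89.560 45.974,45.307.

Run 5: The run is open, so emit a `<polyline>` with points (Y-flipped): 99.504,89.192 127.821,79.541 165.287,71.701 195.381,66.861 201.581,66.207.

Run 6: The run returns to its start, so emit a `<polygon>` with points (Y-flipped): 123.862,23.765 220.884,23.765 220.884,63.483 123.862,63.483.

Run 7: The run returns to its start, so emit a `<polygon>` with points (Y-flipped): 160.742,41.641 145.394,30.646 147.242,11.857 164.438,4.063 179.786,15.058 177.938,33.847.

<svg xmlns="http://www.w3.org/2000/svg" width="253.690mm" height="123.255mm" viewBox="0 0 253.690 123.255">
  <polyline points="37.703,98.010 71.777,91.762 127.664,65.936 178.524,42.101 197.517,41.824" fill="none" stroke="#ff0000"/>
  <polygon points="71.680,75.496 71.352,53.794 93.054,53.466 93.382,75.168" fill="none" stroke="#ff0000"/>
  <polygon points="61.475,32.646 65.007,46.739 51.037,42.751" fill="none" stroke="#ff0000"/>
  <polyline points="124.911,89.560 45.974,45.307" fill="none" stroke="#ff0000"/>
  <polyline points="99.504,89.192 127.821,79.541 165.287,71.701 195.381,66.861 201.581,66.207" fill="none" stroke="#ff0000"/>
  <polygon points="123.862,23.765 220.884,23.765 220.884,63.483 123.862,63.483" fill="none" stroke="#ff0000"/>
  <polygon points="160.742,41.641 145.394,30.646 147.242,11.857 164.438,4.063 179.786,15.058 177.938,33.847" fill="none" stroke="#ff0000"/>
</svg>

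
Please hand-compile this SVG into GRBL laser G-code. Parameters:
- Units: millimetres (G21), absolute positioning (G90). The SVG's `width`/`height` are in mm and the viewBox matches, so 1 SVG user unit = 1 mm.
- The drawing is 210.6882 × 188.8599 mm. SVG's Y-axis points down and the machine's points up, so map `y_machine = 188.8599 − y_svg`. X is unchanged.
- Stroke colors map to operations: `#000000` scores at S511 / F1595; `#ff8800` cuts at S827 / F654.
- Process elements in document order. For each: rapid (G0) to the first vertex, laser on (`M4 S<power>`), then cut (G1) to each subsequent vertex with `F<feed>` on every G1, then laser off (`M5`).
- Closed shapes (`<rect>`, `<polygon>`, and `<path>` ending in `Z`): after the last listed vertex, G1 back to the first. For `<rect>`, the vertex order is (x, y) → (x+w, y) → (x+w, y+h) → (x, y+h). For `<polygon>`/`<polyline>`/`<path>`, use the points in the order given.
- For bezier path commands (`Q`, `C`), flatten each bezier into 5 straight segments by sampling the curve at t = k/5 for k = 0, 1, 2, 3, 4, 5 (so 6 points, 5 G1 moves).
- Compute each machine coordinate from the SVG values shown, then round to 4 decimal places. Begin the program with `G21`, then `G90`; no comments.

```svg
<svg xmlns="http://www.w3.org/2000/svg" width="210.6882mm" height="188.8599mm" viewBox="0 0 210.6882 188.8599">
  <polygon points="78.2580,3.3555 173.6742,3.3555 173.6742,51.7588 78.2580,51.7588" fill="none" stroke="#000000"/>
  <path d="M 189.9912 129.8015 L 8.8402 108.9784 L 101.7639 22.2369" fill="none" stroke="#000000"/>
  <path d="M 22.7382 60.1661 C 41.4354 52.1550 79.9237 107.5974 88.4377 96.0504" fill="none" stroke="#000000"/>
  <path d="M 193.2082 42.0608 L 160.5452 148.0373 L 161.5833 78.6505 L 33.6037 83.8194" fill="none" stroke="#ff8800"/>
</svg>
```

viewBox `0 0 210.6882 188.8599` with mm width/height → 1 unit = 1 mm. Flip: y_m = 188.8599 − y_svg.

**Shape 1** — `<polygon>` rectangle, stroke `#000000` → score (S511, F1595). Machine vertices: (78.2580,185.5044) → (173.6742,185.5044) → (173.6742,137.1011) → (78.2580,137.1011) → (78.2580,185.5044). Closed: final G1 returns to the first vertex.

**Shape 2** — `<path>` open polyline, stroke `#000000` → score (S511, F1595). Machine vertices: (189.9912,59.0584) → (8.8402,79.8815) → (101.7639,166.6230). Open path.

**Shape 3** — `<path>` cubic bezier, stroke `#000000` → score (S511, F1595). Control points (SVG): P0=(22.7382,60.1661), P1=(41.4354,52.1550), P2=(79.9237,107.5974), P3=(88.4377,96.0504); sampled at t=k/5. Machine vertices: (22.7382,128.6938) → (35.9333,126.9296) → (51.4896,116.1978) → (67.0182,102.7597) → (80.1305,92.8765) → (88.4377,92.8095). Open path.

**Shape 4** — `<path>` open polyline, stroke `#ff8800` → cut (S827, F654). Machine vertices: (193.2082,146.7991) → (160.5452,40.8226) → (161.5833,110.2094) → (33.6037,105.0405). Open path.

G21
G90
G0 X78.2580 Y185.5044
M4 S511
G1 X173.6742 Y185.5044 F1595
G1 X173.6742 Y137.1011 F1595
G1 X78.2580 Y137.1011 F1595
G1 X78.2580 Y185.5044 F1595
M5
G0 X189.9912 Y59.0584
M4 S511
G1 X8.8402 Y79.8815 F1595
G1 X101.7639 Y166.6230 F1595
M5
G0 X22.7382 Y128.6938
M4 S511
G1 X35.9333 Y126.9296 F1595
G1 X51.4896 Y116.1978 F1595
G1 X67.0182 Y102.7597 F1595
G1 X80.1305 Y92.8765 F1595
G1 X88.4377 Y92.8095 F1595
M5
G0 X193.2082 Y146.7991
M4 S827
G1 X160.5452 Y40.8226 F654
G1 X161.5833 Y110.2094 F654
G1 X33.6037 Y105.0405 F654
M5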